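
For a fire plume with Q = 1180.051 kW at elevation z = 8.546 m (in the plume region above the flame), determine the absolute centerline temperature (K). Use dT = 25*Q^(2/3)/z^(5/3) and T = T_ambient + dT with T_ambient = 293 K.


Q^(2/3) = 111.67
z^(5/3) = 35.722
dT = 25 * 111.67 / 35.722 = 78.151 K
T = 293 + 78.151 = 371.15 K

371.15 K


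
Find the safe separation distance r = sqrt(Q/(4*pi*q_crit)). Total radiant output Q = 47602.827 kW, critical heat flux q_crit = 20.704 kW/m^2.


4*pi*q_crit = 260.17
Q/(4*pi*q_crit) = 182.97
r = sqrt(182.97) = 13.526 m

13.526 m


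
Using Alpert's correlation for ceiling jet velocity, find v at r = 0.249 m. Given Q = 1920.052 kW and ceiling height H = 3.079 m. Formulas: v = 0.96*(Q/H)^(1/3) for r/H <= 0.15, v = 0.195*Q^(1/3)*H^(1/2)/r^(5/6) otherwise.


r/H = 0.249 / 3.079 = 0.080870
r/H <= 0.15, so v = 0.96*(Q/H)^(1/3)
Q/H = 623.60
(Q/H)^(1/3) = 8.5435
v = 0.96 * 8.5435 = 8.2017 m/s

8.2017 m/s


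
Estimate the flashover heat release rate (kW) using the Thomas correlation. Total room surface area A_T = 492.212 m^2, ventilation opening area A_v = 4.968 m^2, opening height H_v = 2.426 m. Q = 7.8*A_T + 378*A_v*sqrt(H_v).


7.8*A_T = 3839.3
sqrt(H_v) = 1.5576
378*A_v*sqrt(H_v) = 2925.0
Q = 3839.3 + 2925.0 = 6764.2 kW

6764.2 kW


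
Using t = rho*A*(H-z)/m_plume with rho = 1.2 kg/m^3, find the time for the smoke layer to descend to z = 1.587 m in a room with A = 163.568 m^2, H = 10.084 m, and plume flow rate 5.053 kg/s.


H - z = 8.497 m
t = 1.2 * 163.568 * 8.497 / 5.053 = 330.06 s

330.06 s


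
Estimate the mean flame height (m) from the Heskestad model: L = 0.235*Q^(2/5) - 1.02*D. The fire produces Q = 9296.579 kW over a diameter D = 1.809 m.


Q^(2/5) = 38.666
0.235 * Q^(2/5) = 9.0865
1.02 * D = 1.8452
L = 7.2413 m

7.2413 m


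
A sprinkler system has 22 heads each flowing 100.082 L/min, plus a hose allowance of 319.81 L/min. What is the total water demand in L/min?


Sprinkler demand = 22 * 100.082 = 2201.804 L/min
Total = 2201.804 + 319.81 = 2521.614 L/min

2521.614 L/min


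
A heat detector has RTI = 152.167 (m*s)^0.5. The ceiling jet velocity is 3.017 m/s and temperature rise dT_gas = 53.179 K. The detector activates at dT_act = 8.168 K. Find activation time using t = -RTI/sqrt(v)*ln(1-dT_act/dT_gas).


dT_act/dT_gas = 0.15359
ln(1 - 0.15359) = -0.16676
t = -152.167 / sqrt(3.017) * -0.16676 = 14.609 s

14.609 s


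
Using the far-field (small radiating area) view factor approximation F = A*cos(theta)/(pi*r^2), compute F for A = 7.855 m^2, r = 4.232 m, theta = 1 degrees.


cos(1 deg) = 0.99985
pi*r^2 = 56.265
F = 7.855 * 0.99985 / 56.265 = 0.13959

0.13959


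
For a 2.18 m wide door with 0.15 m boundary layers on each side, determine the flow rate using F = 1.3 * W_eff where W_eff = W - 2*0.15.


W_eff = 2.18 - 0.30 = 1.88 m
F = 1.3 * 1.88 = 2.444 persons/s

2.444 persons/s


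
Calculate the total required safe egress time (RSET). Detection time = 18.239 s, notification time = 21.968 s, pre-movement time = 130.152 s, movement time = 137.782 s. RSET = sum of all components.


Total = 18.239 + 21.968 + 130.152 + 137.782 = 308.141 s

308.141 s


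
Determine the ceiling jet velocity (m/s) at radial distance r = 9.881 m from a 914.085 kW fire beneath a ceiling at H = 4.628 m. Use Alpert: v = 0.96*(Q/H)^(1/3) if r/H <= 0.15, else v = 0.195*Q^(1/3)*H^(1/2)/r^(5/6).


r/H = 9.881 / 4.628 = 2.1350
r/H > 0.15, so v = 0.195*Q^(1/3)*H^(1/2)/r^(5/6)
Q^(1/3) = 9.7050
H^(1/2) = 2.1513
r^(5/6) = 6.7453
v = 0.195 * 9.7050 * 2.1513 / 6.7453 = 0.60357 m/s

0.60357 m/s


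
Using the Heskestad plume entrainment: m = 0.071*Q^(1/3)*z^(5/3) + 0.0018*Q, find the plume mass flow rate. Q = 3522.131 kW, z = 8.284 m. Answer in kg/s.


Q^(1/3) = 15.215
z^(5/3) = 33.916
First term = 0.071 * 15.215 * 33.916 = 36.638
Second term = 0.0018 * 3522.131 = 6.3398
m = 42.977 kg/s

42.977 kg/s


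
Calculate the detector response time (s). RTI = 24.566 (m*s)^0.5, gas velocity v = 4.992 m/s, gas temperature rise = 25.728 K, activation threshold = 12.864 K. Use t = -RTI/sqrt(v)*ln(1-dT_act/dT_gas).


dT_act/dT_gas = 0.5
ln(1 - 0.5) = -0.69315
t = -24.566 / sqrt(4.992) * -0.69315 = 7.6212 s

7.6212 s


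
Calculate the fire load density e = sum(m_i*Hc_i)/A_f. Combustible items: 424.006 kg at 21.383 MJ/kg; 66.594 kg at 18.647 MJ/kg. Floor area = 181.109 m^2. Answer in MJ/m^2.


Total energy = 424.006*21.383 + 66.594*18.647
= 9066.520 + 1241.778
= 10308.30 MJ
e = 10308.30 / 181.109 = 56.918 MJ/m^2

56.918 MJ/m^2


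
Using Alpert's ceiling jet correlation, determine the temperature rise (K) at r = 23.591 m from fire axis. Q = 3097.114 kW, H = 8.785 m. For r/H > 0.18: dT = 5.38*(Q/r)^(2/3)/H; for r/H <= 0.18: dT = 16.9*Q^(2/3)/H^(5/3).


r/H = 23.591 / 8.785 = 2.6854
r/H > 0.18, so dT = 5.38*(Q/r)^(2/3)/H
Q/r = 131.28
(Q/r)^(2/3) = 25.831
dT = 5.38 * 25.831 / 8.785 = 15.819 K

15.819 K


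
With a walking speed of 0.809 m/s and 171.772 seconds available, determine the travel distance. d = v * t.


d = 0.809 * 171.772 = 138.96 m

138.96 m


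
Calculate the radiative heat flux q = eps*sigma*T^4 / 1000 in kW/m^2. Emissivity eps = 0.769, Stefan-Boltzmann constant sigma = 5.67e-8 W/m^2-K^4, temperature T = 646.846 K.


T^4 = 1.7507e+11
q = 0.769 * 5.67e-8 * 1.7507e+11 / 1000 = 7.6333 kW/m^2

7.6333 kW/m^2


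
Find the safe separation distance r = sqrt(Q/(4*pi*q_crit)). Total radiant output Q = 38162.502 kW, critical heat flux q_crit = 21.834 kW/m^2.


4*pi*q_crit = 274.37
Q/(4*pi*q_crit) = 139.09
r = sqrt(139.09) = 11.794 m

11.794 m


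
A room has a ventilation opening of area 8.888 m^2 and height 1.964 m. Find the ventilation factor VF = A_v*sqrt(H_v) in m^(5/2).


sqrt(H_v) = 1.4014
VF = 8.888 * 1.4014 = 12.456 m^(5/2)

12.456 m^(5/2)


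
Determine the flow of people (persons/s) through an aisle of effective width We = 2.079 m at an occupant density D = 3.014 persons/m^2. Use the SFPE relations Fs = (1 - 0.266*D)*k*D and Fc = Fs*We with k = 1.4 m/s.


1 - 0.266*D = 1 - 0.266*3.014 = 0.19828
Fs = 0.19828 * 1.4 * 3.014 = 0.83665 persons/(s*m)
Fc = 0.83665 * 2.079 = 1.7394 persons/s

1.7394 persons/s


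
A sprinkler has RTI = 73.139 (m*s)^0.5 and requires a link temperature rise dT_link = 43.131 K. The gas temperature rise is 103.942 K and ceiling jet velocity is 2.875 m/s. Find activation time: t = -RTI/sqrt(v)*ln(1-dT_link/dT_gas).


dT_link/dT_gas = 0.41495
ln(1 - 0.41495) = -0.53606
t = -73.139 / sqrt(2.875) * -0.53606 = 23.123 s

23.123 s


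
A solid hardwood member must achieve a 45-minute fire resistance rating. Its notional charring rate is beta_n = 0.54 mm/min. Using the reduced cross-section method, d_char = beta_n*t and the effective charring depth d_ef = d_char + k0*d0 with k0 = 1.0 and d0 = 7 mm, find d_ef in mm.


d_char = 0.54 * 45 = 24.3 mm
d_ef = 24.3 + 1.0*7 = 31.3 mm

31.3 mm


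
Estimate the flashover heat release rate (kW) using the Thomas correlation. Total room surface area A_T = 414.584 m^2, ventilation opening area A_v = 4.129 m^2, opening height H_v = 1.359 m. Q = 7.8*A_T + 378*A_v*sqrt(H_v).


7.8*A_T = 3233.8
sqrt(H_v) = 1.1658
378*A_v*sqrt(H_v) = 1819.5
Q = 3233.8 + 1819.5 = 5053.2 kW

5053.2 kW


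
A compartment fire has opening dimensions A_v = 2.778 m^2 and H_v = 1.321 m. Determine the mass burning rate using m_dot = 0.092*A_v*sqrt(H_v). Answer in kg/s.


sqrt(H_v) = 1.1493
m_dot = 0.092 * 2.778 * 1.1493 = 0.29375 kg/s

0.29375 kg/s


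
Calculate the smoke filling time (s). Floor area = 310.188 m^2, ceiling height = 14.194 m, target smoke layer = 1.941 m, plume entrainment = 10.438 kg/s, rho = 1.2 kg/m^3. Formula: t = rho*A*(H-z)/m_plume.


H - z = 12.253 m
t = 1.2 * 310.188 * 12.253 / 10.438 = 436.95 s

436.95 s


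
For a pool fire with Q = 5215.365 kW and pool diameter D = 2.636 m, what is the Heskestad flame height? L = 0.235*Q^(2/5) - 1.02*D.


Q^(2/5) = 30.684
0.235 * Q^(2/5) = 7.2108
1.02 * D = 2.6887
L = 4.5221 m

4.5221 m


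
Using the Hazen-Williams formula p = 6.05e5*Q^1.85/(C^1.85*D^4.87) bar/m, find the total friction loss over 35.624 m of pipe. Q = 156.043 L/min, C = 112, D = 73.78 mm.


Q^1.85 = 11416
C^1.85 = 6180.9
D^4.87 = 1.2499e+09
p/m = 0.00089401 bar/m
p_total = 0.00089401 * 35.624 = 0.031848 bar

0.031848 bar


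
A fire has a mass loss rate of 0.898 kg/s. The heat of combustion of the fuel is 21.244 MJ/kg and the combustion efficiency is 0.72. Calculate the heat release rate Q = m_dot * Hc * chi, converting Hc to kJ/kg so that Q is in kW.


Hc = 21.244 MJ/kg = 21.244 * 1000 kJ/kg = 21244 kJ/kg
Q = 0.898 kg/s * 21244 kJ/kg * 0.72 = 13736 kW

13736 kW


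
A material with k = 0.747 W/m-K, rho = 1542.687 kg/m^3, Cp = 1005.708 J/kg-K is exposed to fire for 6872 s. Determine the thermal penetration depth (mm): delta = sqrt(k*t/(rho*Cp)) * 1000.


alpha = 0.747 / (1542.687 * 1005.708) = 4.8147e-07 m^2/s
alpha * t = 0.0033087
delta = sqrt(0.0033087) * 1000 = 57.521 mm

57.521 mm


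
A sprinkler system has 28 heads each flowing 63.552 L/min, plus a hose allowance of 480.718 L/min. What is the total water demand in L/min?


Sprinkler demand = 28 * 63.552 = 1779.456 L/min
Total = 1779.456 + 480.718 = 2260.174 L/min

2260.174 L/min


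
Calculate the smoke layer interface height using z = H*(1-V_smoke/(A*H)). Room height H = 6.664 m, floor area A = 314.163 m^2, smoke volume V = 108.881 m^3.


V/(A*H) = 0.052007
1 - 0.052007 = 0.94799
z = 6.664 * 0.94799 = 6.3174 m

6.3174 m


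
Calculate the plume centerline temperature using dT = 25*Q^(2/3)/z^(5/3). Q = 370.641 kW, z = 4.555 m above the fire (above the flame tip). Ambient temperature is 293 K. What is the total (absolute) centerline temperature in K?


Q^(2/3) = 51.598
z^(5/3) = 12.516
dT = 25 * 51.598 / 12.516 = 103.06 K
T = 293 + 103.06 = 396.06 K

396.06 K


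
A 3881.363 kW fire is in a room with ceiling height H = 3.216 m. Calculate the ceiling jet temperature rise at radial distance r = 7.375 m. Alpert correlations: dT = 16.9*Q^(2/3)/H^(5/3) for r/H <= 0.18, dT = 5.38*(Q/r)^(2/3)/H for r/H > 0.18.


r/H = 7.375 / 3.216 = 2.2932
r/H > 0.18, so dT = 5.38*(Q/r)^(2/3)/H
Q/r = 526.29
(Q/r)^(2/3) = 65.185
dT = 5.38 * 65.185 / 3.216 = 109.05 K

109.05 K


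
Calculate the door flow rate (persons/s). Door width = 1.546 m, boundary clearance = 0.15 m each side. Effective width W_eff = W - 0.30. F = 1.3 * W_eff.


W_eff = 1.546 - 0.30 = 1.246 m
F = 1.3 * 1.246 = 1.6198 persons/s

1.6198 persons/s


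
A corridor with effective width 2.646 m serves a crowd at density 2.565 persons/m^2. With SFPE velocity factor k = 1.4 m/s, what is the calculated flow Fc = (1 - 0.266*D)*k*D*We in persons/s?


1 - 0.266*D = 1 - 0.266*2.565 = 0.31771
Fs = 0.31771 * 1.4 * 2.565 = 1.1409 persons/(s*m)
Fc = 1.1409 * 2.646 = 3.0188 persons/s

3.0188 persons/s


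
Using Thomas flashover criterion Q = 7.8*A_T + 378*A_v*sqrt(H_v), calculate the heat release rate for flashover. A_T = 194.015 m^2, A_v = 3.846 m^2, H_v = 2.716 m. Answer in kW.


7.8*A_T = 1513.317
sqrt(H_v) = 1.6480
378*A_v*sqrt(H_v) = 2395.9
Q = 1513.317 + 2395.9 = 3909.2 kW

3909.2 kW


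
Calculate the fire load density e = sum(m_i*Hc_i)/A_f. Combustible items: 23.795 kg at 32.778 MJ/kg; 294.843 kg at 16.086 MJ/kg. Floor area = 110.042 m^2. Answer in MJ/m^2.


Total energy = 23.795*32.778 + 294.843*16.086
= 779.9525 + 4742.844
= 5522.797 MJ
e = 5522.797 / 110.042 = 50.188 MJ/m^2

50.188 MJ/m^2


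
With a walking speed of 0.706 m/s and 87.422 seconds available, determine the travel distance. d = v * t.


d = 0.706 * 87.422 = 61.720 m

61.720 m


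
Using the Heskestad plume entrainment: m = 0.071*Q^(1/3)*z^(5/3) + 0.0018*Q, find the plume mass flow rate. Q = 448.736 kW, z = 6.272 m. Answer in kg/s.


Q^(1/3) = 7.6559
z^(5/3) = 21.331
First term = 0.071 * 7.6559 * 21.331 = 11.595
Second term = 0.0018 * 448.736 = 0.80772
m = 12.403 kg/s

12.403 kg/s


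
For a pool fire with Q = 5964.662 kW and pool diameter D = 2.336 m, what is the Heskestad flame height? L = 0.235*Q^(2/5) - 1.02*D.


Q^(2/5) = 32.377
0.235 * Q^(2/5) = 7.6086
1.02 * D = 2.3827
L = 5.2258 m

5.2258 m


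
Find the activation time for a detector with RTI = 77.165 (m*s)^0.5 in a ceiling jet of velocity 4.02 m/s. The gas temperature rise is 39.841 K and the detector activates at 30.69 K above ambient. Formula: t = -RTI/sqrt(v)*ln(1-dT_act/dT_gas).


dT_act/dT_gas = 0.77031
ln(1 - 0.77031) = -1.4710
t = -77.165 / sqrt(4.02) * -1.4710 = 56.615 s

56.615 s


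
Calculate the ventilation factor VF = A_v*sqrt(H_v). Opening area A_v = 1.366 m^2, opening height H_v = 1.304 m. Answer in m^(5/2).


sqrt(H_v) = 1.1419
VF = 1.366 * 1.1419 = 1.5599 m^(5/2)

1.5599 m^(5/2)


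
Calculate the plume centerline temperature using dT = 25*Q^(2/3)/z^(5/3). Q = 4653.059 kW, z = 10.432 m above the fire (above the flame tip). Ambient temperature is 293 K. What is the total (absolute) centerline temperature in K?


Q^(2/3) = 278.71
z^(5/3) = 49.806
dT = 25 * 278.71 / 49.806 = 139.90 K
T = 293 + 139.90 = 432.90 K

432.90 K


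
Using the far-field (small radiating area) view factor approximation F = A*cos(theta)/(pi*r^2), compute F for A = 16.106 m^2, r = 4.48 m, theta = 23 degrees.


cos(23 deg) = 0.92050
pi*r^2 = 63.053
F = 16.106 * 0.92050 / 63.053 = 0.23513

0.23513


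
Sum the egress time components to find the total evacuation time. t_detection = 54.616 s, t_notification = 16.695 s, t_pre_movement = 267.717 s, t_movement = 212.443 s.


Total = 54.616 + 16.695 + 267.717 + 212.443 = 551.471 s

551.471 s


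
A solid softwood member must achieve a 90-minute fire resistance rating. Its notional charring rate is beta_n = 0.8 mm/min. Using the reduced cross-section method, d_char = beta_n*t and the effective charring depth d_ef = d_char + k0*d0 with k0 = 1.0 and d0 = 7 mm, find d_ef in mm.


d_char = 0.8 * 90 = 72 mm
d_ef = 72 + 1.0*7 = 79 mm

79 mm


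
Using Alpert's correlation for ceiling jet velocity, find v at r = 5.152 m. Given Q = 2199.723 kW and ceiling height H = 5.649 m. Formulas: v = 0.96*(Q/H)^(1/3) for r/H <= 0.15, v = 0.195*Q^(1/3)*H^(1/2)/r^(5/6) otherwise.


r/H = 5.152 / 5.649 = 0.91202
r/H > 0.15, so v = 0.195*Q^(1/3)*H^(1/2)/r^(5/6)
Q^(1/3) = 13.005
H^(1/2) = 2.3768
r^(5/6) = 3.9202
v = 0.195 * 13.005 * 2.3768 / 3.9202 = 1.5376 m/s

1.5376 m/s


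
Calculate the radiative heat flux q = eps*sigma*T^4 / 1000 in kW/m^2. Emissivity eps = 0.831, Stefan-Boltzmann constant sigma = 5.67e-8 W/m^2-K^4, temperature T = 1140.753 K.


T^4 = 1.6934e+12
q = 0.831 * 5.67e-8 * 1.6934e+12 / 1000 = 79.790 kW/m^2

79.790 kW/m^2


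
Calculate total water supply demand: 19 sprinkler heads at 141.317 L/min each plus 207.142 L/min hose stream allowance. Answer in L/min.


Sprinkler demand = 19 * 141.317 = 2685.023 L/min
Total = 2685.023 + 207.142 = 2892.165 L/min

2892.165 L/min


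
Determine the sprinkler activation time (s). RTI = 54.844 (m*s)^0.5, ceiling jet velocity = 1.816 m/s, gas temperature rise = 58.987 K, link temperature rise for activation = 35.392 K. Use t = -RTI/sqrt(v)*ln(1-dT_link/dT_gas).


dT_link/dT_gas = 0.60000
ln(1 - 0.60000) = -0.91628
t = -54.844 / sqrt(1.816) * -0.91628 = 37.291 s

37.291 s


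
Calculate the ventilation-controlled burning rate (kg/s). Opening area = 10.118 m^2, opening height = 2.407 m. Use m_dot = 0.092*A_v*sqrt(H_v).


sqrt(H_v) = 1.5515
m_dot = 0.092 * 10.118 * 1.5515 = 1.4442 kg/s

1.4442 kg/s


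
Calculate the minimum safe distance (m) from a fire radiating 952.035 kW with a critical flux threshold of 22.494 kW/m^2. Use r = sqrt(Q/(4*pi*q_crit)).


4*pi*q_crit = 282.67
Q/(4*pi*q_crit) = 3.3680
r = sqrt(3.3680) = 1.8352 m

1.8352 m


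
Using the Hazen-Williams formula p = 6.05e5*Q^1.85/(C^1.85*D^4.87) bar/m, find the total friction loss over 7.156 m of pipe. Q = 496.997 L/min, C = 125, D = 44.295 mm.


Q^1.85 = 97332
C^1.85 = 7573.3
D^4.87 = 1.0417e+08
p/m = 0.074641 bar/m
p_total = 0.074641 * 7.156 = 0.53413 bar

0.53413 bar


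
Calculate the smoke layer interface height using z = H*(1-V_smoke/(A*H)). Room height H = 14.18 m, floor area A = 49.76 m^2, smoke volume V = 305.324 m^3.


V/(A*H) = 0.43272
1 - 0.43272 = 0.56728
z = 14.18 * 0.56728 = 8.0441 m

8.0441 m


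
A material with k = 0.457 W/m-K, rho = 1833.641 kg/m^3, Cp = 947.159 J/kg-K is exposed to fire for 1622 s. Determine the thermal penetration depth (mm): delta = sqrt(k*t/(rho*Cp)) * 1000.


alpha = 0.457 / (1833.641 * 947.159) = 2.6314e-07 m^2/s
alpha * t = 0.00042681
delta = sqrt(0.00042681) * 1000 = 20.659 mm

20.659 mm


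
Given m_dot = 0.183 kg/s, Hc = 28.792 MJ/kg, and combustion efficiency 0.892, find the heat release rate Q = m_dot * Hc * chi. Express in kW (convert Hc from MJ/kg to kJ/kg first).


Hc = 28.792 MJ/kg = 28.792 * 1000 kJ/kg = 28792 kJ/kg
Q = 0.183 kg/s * 28792 kJ/kg * 0.892 = 4699.9 kW

4699.9 kW


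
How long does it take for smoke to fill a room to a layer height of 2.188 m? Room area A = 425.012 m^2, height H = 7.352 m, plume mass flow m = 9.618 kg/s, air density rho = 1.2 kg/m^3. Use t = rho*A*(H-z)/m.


H - z = 5.164 m
t = 1.2 * 425.012 * 5.164 / 9.618 = 273.83 s

273.83 s


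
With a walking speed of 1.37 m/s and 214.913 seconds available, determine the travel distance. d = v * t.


d = 1.37 * 214.913 = 294.43 m

294.43 m


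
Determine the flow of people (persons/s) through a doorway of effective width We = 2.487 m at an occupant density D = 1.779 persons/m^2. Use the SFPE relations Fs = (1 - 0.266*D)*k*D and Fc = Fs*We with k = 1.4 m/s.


1 - 0.266*D = 1 - 0.266*1.779 = 0.52679
Fs = 0.52679 * 1.4 * 1.779 = 1.3120 persons/(s*m)
Fc = 1.3120 * 2.487 = 3.2630 persons/s

3.2630 persons/s


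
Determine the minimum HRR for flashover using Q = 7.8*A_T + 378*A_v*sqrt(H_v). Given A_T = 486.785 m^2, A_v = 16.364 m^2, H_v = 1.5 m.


7.8*A_T = 3796.923
sqrt(H_v) = 1.2247
378*A_v*sqrt(H_v) = 7575.8
Q = 3796.923 + 7575.8 = 11373 kW

11373 kW


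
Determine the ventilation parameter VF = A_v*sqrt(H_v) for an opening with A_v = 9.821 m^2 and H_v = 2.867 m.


sqrt(H_v) = 1.6932
VF = 9.821 * 1.6932 = 16.629 m^(5/2)

16.629 m^(5/2)


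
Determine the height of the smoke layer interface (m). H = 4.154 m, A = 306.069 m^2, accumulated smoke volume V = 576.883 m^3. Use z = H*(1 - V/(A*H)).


V/(A*H) = 0.45373
1 - 0.45373 = 0.54627
z = 4.154 * 0.54627 = 2.2692 m

2.2692 m


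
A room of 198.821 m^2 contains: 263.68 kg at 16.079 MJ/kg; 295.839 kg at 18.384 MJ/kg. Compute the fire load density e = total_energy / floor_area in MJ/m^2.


Total energy = 263.68*16.079 + 295.839*18.384
= 4239.711 + 5438.704
= 9678.415 MJ
e = 9678.415 / 198.821 = 48.679 MJ/m^2

48.679 MJ/m^2


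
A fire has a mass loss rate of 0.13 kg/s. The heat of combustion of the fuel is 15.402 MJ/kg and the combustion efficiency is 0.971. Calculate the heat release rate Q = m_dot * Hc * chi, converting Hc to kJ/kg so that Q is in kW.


Hc = 15.402 MJ/kg = 15.402 * 1000 kJ/kg = 15402 kJ/kg
Q = 0.13 kg/s * 15402 kJ/kg * 0.971 = 1944.2 kW

1944.2 kW


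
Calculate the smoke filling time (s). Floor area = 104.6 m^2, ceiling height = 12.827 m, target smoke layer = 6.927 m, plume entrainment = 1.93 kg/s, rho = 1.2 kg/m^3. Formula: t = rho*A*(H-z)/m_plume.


H - z = 5.9 m
t = 1.2 * 104.6 * 5.9 / 1.93 = 383.71 s

383.71 s


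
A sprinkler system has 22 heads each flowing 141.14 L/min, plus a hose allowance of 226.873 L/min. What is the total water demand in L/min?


Sprinkler demand = 22 * 141.14 = 3105.08 L/min
Total = 3105.08 + 226.873 = 3331.953 L/min

3331.953 L/min


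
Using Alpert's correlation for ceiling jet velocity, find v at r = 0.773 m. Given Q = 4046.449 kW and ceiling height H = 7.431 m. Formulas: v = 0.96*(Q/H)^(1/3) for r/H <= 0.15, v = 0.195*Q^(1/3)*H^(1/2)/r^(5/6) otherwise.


r/H = 0.773 / 7.431 = 0.10402
r/H <= 0.15, so v = 0.96*(Q/H)^(1/3)
Q/H = 544.54
(Q/H)^(1/3) = 8.1660
v = 0.96 * 8.1660 = 7.8394 m/s

7.8394 m/s


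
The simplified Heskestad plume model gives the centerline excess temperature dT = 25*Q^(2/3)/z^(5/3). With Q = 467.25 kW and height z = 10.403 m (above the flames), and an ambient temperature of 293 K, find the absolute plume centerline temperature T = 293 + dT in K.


Q^(2/3) = 60.214
z^(5/3) = 49.575
dT = 25 * 60.214 / 49.575 = 30.365 K
T = 293 + 30.365 = 323.37 K

323.37 K


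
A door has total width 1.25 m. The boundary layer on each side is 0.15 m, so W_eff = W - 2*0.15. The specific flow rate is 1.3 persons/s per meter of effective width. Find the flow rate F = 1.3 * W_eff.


W_eff = 1.25 - 0.30 = 0.95 m
F = 1.3 * 0.95 = 1.235 persons/s

1.235 persons/s


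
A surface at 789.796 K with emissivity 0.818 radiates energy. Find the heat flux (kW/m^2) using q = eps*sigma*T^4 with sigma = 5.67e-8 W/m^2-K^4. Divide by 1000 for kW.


T^4 = 3.8910e+11
q = 0.818 * 5.67e-8 * 3.8910e+11 / 1000 = 18.047 kW/m^2

18.047 kW/m^2


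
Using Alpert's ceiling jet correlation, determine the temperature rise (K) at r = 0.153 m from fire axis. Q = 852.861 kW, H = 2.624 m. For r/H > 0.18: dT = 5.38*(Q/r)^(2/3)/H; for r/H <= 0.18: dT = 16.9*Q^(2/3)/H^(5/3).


r/H = 0.153 / 2.624 = 0.058308
r/H <= 0.18, so dT = 16.9*Q^(2/3)/H^(5/3)
Q^(2/3) = 89.933
H^(5/3) = 4.9920
dT = 16.9 * 89.933 / 4.9920 = 304.46 K

304.46 K


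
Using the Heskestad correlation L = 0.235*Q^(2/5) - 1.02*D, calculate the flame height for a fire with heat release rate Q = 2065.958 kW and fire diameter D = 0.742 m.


Q^(2/5) = 21.186
0.235 * Q^(2/5) = 4.9787
1.02 * D = 0.75684
L = 4.2219 m

4.2219 m


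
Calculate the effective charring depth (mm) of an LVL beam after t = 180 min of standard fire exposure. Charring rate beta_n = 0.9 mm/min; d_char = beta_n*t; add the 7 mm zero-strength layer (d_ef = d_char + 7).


d_char = 0.9 * 180 = 162 mm
d_ef = 162 + 1.0*7 = 169 mm

169 mm


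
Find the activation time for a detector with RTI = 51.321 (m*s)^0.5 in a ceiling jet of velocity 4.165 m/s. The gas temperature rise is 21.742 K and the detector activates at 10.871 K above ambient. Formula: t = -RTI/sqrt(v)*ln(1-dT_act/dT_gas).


dT_act/dT_gas = 0.5
ln(1 - 0.5) = -0.69315
t = -51.321 / sqrt(4.165) * -0.69315 = 17.431 s

17.431 s


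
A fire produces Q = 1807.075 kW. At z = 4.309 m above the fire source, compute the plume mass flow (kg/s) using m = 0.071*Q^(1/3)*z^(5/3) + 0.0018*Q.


Q^(1/3) = 12.180
z^(5/3) = 11.410
First term = 0.071 * 12.180 * 11.410 = 9.8676
Second term = 0.0018 * 1807.075 = 3.2527
m = 13.120 kg/s

13.120 kg/s


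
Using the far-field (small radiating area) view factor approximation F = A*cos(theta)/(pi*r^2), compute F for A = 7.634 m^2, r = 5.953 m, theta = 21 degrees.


cos(21 deg) = 0.93358
pi*r^2 = 111.33
F = 7.634 * 0.93358 / 111.33 = 0.064015

0.064015


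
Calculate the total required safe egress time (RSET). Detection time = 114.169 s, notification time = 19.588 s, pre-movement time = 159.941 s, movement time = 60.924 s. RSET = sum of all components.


Total = 114.169 + 19.588 + 159.941 + 60.924 = 354.622 s

354.622 s


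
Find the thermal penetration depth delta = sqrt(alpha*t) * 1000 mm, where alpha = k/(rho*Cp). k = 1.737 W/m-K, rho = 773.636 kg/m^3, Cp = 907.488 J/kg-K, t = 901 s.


alpha = 1.737 / (773.636 * 907.488) = 2.4741e-06 m^2/s
alpha * t = 0.0022292
delta = sqrt(0.0022292) * 1000 = 47.214 mm

47.214 mm


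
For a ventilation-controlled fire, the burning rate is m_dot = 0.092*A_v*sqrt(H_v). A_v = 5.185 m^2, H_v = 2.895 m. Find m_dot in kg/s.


sqrt(H_v) = 1.7015
m_dot = 0.092 * 5.185 * 1.7015 = 0.81164 kg/s

0.81164 kg/s


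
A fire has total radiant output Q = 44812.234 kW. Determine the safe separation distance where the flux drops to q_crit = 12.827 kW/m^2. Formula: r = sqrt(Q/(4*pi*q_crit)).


4*pi*q_crit = 161.19
Q/(4*pi*q_crit) = 278.01
r = sqrt(278.01) = 16.674 m

16.674 m


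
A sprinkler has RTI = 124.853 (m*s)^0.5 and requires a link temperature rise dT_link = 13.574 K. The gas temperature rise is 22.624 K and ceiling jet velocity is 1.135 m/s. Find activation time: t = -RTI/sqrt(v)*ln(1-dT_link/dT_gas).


dT_link/dT_gas = 0.59998
ln(1 - 0.59998) = -0.91625
t = -124.853 / sqrt(1.135) * -0.91625 = 107.38 s

107.38 s


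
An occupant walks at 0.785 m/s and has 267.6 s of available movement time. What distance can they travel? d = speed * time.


d = 0.785 * 267.6 = 210.066 m

210.066 m


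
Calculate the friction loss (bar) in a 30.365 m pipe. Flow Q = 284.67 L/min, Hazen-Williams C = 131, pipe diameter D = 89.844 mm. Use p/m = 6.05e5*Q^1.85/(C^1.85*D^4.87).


Q^1.85 = 34716
C^1.85 = 8259.5
D^4.87 = 3.2621e+09
p/m = 0.00077955 bar/m
p_total = 0.00077955 * 30.365 = 0.023671 bar

0.023671 bar


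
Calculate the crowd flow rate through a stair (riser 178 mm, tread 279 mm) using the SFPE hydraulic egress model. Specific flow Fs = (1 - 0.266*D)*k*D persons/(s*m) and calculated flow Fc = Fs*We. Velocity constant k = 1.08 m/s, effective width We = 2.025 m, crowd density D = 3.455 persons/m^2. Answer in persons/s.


1 - 0.266*D = 1 - 0.266*3.455 = 0.080970
Fs = 0.080970 * 1.08 * 3.455 = 0.30213 persons/(s*m)
Fc = 0.30213 * 2.025 = 0.61182 persons/s

0.61182 persons/s


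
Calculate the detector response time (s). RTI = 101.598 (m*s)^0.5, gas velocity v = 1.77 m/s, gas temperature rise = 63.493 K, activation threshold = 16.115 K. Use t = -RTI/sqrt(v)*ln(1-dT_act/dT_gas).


dT_act/dT_gas = 0.25381
ln(1 - 0.25381) = -0.29277
t = -101.598 / sqrt(1.77) * -0.29277 = 22.358 s

22.358 s


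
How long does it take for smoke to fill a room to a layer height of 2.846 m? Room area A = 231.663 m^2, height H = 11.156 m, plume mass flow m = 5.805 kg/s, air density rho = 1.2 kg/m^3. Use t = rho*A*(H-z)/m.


H - z = 8.31 m
t = 1.2 * 231.663 * 8.31 / 5.805 = 397.96 s

397.96 s


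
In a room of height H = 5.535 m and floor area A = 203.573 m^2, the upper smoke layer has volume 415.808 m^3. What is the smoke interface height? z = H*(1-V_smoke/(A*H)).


V/(A*H) = 0.36902
1 - 0.36902 = 0.63098
z = 5.535 * 0.63098 = 3.4925 m

3.4925 m


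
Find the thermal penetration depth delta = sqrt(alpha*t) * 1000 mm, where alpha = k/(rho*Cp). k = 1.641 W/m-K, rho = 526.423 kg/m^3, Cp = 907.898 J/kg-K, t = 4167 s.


alpha = 1.641 / (526.423 * 907.898) = 3.4335e-06 m^2/s
alpha * t = 0.014307
delta = sqrt(0.014307) * 1000 = 119.61 mm

119.61 mm


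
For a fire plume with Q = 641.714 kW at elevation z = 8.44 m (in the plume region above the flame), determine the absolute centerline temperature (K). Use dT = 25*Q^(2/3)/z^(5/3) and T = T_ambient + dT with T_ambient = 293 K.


Q^(2/3) = 74.398
z^(5/3) = 34.987
dT = 25 * 74.398 / 34.987 = 53.161 K
T = 293 + 53.161 = 346.16 K

346.16 K


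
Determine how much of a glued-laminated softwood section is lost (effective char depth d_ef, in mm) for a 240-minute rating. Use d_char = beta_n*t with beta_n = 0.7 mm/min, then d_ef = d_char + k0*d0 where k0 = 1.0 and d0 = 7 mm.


d_char = 0.7 * 240 = 168 mm
d_ef = 168 + 1.0*7 = 175 mm

175 mm


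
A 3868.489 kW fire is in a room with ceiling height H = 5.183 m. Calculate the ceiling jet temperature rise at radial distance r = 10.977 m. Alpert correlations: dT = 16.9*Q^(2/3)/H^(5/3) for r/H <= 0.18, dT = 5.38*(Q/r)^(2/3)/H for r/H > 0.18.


r/H = 10.977 / 5.183 = 2.1179
r/H > 0.18, so dT = 5.38*(Q/r)^(2/3)/H
Q/r = 352.42
(Q/r)^(2/3) = 49.893
dT = 5.38 * 49.893 / 5.183 = 51.789 K

51.789 K


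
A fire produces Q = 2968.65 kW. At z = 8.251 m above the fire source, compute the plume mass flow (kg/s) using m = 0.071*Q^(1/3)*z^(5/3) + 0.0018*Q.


Q^(1/3) = 14.372
z^(5/3) = 33.691
First term = 0.071 * 14.372 * 33.691 = 34.379
Second term = 0.0018 * 2968.65 = 5.3436
m = 39.722 kg/s

39.722 kg/s


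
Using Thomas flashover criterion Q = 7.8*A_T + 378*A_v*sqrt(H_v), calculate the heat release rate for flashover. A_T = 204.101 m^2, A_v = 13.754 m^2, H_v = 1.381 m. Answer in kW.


7.8*A_T = 1592.0
sqrt(H_v) = 1.1752
378*A_v*sqrt(H_v) = 6109.7
Q = 1592.0 + 6109.7 = 7701.7 kW

7701.7 kW


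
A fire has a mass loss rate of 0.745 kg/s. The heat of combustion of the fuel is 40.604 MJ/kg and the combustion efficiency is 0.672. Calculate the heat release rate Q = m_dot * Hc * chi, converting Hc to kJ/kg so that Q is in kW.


Hc = 40.604 MJ/kg = 40.604 * 1000 kJ/kg = 40604 kJ/kg
Q = 0.745 kg/s * 40604 kJ/kg * 0.672 = 20328 kW

20328 kW


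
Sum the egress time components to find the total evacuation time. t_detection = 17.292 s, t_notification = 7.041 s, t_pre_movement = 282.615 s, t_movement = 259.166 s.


Total = 17.292 + 7.041 + 282.615 + 259.166 = 566.114 s

566.114 s


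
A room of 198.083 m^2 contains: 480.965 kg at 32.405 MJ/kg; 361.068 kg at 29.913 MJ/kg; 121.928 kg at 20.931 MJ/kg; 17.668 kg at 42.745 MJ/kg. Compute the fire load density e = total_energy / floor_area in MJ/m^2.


Total energy = 480.965*32.405 + 361.068*29.913 + 121.928*20.931 + 17.668*42.745
= 15585.67 + 10800.63 + 2552.075 + 755.2187
= 29693.59 MJ
e = 29693.59 / 198.083 = 149.90 MJ/m^2

149.90 MJ/m^2


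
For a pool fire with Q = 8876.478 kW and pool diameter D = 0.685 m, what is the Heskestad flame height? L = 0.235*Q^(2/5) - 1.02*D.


Q^(2/5) = 37.957
0.235 * Q^(2/5) = 8.9200
1.02 * D = 0.69870
L = 8.2213 m

8.2213 m


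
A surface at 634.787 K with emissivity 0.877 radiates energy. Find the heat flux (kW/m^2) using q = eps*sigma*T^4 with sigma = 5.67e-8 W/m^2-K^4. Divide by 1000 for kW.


T^4 = 1.6237e+11
q = 0.877 * 5.67e-8 * 1.6237e+11 / 1000 = 8.0741 kW/m^2

8.0741 kW/m^2


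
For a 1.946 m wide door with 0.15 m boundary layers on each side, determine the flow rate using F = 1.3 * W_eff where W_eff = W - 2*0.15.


W_eff = 1.946 - 0.30 = 1.646 m
F = 1.3 * 1.646 = 2.1398 persons/s

2.1398 persons/s


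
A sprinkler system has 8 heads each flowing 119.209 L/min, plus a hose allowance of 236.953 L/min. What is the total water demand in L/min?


Sprinkler demand = 8 * 119.209 = 953.672 L/min
Total = 953.672 + 236.953 = 1190.625 L/min

1190.625 L/min


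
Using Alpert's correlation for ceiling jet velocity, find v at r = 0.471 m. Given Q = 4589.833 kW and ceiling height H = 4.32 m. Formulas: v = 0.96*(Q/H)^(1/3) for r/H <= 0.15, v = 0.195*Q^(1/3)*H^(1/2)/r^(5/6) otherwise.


r/H = 0.471 / 4.32 = 0.10903
r/H <= 0.15, so v = 0.96*(Q/H)^(1/3)
Q/H = 1062.5
(Q/H)^(1/3) = 10.204
v = 0.96 * 10.204 = 9.7959 m/s

9.7959 m/s


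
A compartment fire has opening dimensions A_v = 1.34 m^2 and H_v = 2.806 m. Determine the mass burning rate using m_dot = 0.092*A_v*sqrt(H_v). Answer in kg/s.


sqrt(H_v) = 1.6751
m_dot = 0.092 * 1.34 * 1.6751 = 0.20651 kg/s

0.20651 kg/s


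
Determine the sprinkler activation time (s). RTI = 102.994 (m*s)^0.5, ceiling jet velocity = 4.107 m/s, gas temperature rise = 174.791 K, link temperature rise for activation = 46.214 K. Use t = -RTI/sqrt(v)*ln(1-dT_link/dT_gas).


dT_link/dT_gas = 0.26440
ln(1 - 0.26440) = -0.30706
t = -102.994 / sqrt(4.107) * -0.30706 = 15.605 s

15.605 s


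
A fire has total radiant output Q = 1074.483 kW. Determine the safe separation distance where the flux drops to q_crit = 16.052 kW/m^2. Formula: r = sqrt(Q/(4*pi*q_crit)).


4*pi*q_crit = 201.72
Q/(4*pi*q_crit) = 5.3267
r = sqrt(5.3267) = 2.3080 m

2.3080 m


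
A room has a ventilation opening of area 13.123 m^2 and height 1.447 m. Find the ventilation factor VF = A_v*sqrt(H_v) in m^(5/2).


sqrt(H_v) = 1.2029
VF = 13.123 * 1.2029 = 15.786 m^(5/2)

15.786 m^(5/2)


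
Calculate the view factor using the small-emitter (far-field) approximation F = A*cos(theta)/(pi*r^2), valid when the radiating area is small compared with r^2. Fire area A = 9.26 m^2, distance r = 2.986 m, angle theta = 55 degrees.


cos(55 deg) = 0.57358
pi*r^2 = 28.011
F = 9.26 * 0.57358 / 28.011 = 0.18962

0.18962


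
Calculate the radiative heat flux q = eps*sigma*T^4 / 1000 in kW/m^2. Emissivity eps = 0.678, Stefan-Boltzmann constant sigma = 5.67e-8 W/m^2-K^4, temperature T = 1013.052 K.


T^4 = 1.0532e+12
q = 0.678 * 5.67e-8 * 1.0532e+12 / 1000 = 40.489 kW/m^2

40.489 kW/m^2


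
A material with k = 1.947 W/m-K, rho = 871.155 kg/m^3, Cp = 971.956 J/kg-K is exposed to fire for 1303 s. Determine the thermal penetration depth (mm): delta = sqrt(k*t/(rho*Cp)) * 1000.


alpha = 1.947 / (871.155 * 971.956) = 2.2994e-06 m^2/s
alpha * t = 0.0029962
delta = sqrt(0.0029962) * 1000 = 54.737 mm

54.737 mm


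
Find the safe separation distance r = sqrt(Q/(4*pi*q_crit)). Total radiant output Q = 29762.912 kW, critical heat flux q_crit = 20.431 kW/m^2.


4*pi*q_crit = 256.74
Q/(4*pi*q_crit) = 115.92
r = sqrt(115.92) = 10.767 m

10.767 m


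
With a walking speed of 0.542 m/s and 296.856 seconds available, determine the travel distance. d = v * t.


d = 0.542 * 296.856 = 160.90 m

160.90 m


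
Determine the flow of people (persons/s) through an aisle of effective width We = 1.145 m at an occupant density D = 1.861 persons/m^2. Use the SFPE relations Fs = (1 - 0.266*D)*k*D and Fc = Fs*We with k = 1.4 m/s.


1 - 0.266*D = 1 - 0.266*1.861 = 0.50497
Fs = 0.50497 * 1.4 * 1.861 = 1.3157 persons/(s*m)
Fc = 1.3157 * 1.145 = 1.5064 persons/s

1.5064 persons/s


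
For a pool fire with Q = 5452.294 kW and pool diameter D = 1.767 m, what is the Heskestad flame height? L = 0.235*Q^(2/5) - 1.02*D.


Q^(2/5) = 31.234
0.235 * Q^(2/5) = 7.3401
1.02 * D = 1.8023
L = 5.5377 m

5.5377 m


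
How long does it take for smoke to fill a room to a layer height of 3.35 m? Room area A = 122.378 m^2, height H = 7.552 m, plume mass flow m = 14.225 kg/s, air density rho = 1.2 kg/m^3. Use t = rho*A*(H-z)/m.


H - z = 4.202 m
t = 1.2 * 122.378 * 4.202 / 14.225 = 43.380 s

43.380 s


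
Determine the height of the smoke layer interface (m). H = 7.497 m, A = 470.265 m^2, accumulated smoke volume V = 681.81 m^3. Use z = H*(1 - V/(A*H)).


V/(A*H) = 0.19339
1 - 0.19339 = 0.80661
z = 7.497 * 0.80661 = 6.0472 m

6.0472 m


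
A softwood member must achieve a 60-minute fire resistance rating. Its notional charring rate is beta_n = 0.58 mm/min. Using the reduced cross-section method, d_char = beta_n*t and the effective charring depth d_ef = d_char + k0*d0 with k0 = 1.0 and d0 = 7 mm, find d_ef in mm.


d_char = 0.58 * 60 = 34.8 mm
d_ef = 34.8 + 1.0*7 = 41.8 mm

41.8 mm


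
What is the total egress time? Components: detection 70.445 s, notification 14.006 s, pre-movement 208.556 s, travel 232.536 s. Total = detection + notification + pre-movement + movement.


Total = 70.445 + 14.006 + 208.556 + 232.536 = 525.543 s

525.543 s


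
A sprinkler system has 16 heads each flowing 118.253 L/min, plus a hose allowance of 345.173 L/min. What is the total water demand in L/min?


Sprinkler demand = 16 * 118.253 = 1892.048 L/min
Total = 1892.048 + 345.173 = 2237.221 L/min

2237.221 L/min


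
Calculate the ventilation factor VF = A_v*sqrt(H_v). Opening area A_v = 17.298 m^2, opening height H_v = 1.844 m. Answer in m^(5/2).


sqrt(H_v) = 1.3579
VF = 17.298 * 1.3579 = 23.490 m^(5/2)

23.490 m^(5/2)


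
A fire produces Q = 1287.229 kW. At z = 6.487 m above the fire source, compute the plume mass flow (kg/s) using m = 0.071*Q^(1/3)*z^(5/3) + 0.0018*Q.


Q^(1/3) = 10.878
z^(5/3) = 22.564
First term = 0.071 * 10.878 * 22.564 = 17.427
Second term = 0.0018 * 1287.229 = 2.3170
m = 19.744 kg/s

19.744 kg/s


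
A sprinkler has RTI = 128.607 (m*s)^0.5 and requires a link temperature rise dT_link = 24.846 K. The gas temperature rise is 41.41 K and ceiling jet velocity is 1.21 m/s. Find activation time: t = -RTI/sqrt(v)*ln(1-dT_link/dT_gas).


dT_link/dT_gas = 0.6
ln(1 - 0.6) = -0.91629
t = -128.607 / sqrt(1.21) * -0.91629 = 107.13 s

107.13 s


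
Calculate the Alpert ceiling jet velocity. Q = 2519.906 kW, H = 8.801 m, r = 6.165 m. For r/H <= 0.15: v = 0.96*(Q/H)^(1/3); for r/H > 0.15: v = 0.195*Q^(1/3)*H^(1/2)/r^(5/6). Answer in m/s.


r/H = 6.165 / 8.801 = 0.70049
r/H > 0.15, so v = 0.195*Q^(1/3)*H^(1/2)/r^(5/6)
Q^(1/3) = 13.608
H^(1/2) = 2.9666
r^(5/6) = 4.5528
v = 0.195 * 13.608 * 2.9666 / 4.5528 = 1.7291 m/s

1.7291 m/s


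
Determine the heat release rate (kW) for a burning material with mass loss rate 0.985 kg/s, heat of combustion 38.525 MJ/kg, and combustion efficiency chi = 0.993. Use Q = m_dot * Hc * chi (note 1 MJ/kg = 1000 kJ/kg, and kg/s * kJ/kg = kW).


Hc = 38.525 MJ/kg = 38.525 * 1000 kJ/kg = 38525 kJ/kg
Q = 0.985 kg/s * 38525 kJ/kg * 0.993 = 37681 kW

37681 kW


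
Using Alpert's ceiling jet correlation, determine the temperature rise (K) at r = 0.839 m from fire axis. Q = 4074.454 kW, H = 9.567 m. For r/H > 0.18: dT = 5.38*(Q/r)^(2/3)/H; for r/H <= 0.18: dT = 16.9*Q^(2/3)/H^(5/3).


r/H = 0.839 / 9.567 = 0.087697
r/H <= 0.18, so dT = 16.9*Q^(2/3)/H^(5/3)
Q^(2/3) = 255.10
H^(5/3) = 43.115
dT = 16.9 * 255.10 / 43.115 = 99.994 K

99.994 K


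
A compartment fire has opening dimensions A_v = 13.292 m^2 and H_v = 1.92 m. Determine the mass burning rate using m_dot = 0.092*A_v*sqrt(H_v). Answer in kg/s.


sqrt(H_v) = 1.3856
m_dot = 0.092 * 13.292 * 1.3856 = 1.6945 kg/s

1.6945 kg/s


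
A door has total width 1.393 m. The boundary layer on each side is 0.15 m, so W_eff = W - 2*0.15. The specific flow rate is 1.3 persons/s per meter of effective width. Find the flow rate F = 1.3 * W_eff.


W_eff = 1.393 - 0.30 = 1.093 m
F = 1.3 * 1.093 = 1.4209 persons/s

1.4209 persons/s


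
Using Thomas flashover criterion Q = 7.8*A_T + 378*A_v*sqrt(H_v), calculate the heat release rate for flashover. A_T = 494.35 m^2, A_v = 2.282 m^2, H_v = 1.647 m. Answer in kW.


7.8*A_T = 3855.93
sqrt(H_v) = 1.2834
378*A_v*sqrt(H_v) = 1107.0
Q = 3855.93 + 1107.0 = 4962.9 kW

4962.9 kW


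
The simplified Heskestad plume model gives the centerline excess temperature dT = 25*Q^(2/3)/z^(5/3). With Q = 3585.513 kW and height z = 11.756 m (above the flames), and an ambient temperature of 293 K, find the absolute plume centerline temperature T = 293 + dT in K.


Q^(2/3) = 234.26
z^(5/3) = 60.781
dT = 25 * 234.26 / 60.781 = 96.355 K
T = 293 + 96.355 = 389.36 K

389.36 K


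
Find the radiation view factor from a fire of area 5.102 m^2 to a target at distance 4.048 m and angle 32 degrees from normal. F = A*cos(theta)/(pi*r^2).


cos(32 deg) = 0.84805
pi*r^2 = 51.479
F = 5.102 * 0.84805 / 51.479 = 0.084049

0.084049


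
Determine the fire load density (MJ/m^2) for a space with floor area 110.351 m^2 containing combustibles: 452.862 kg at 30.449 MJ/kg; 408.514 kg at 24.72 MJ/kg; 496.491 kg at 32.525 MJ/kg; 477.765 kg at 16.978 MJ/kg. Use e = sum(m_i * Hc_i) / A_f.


Total energy = 452.862*30.449 + 408.514*24.72 + 496.491*32.525 + 477.765*16.978
= 13789.20 + 10098.47 + 16148.37 + 8111.494
= 48147.53 MJ
e = 48147.53 / 110.351 = 436.31 MJ/m^2

436.31 MJ/m^2


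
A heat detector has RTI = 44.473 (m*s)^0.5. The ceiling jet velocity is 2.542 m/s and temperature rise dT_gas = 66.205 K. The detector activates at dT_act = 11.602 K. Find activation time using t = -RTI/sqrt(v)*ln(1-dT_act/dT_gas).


dT_act/dT_gas = 0.17524
ln(1 - 0.17524) = -0.19267
t = -44.473 / sqrt(2.542) * -0.19267 = 5.3742 s

5.3742 s


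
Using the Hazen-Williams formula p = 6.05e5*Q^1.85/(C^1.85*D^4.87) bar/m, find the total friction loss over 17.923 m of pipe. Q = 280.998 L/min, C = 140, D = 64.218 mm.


Q^1.85 = 33892
C^1.85 = 9339.8
D^4.87 = 6.3575e+08
p/m = 0.0034533 bar/m
p_total = 0.0034533 * 17.923 = 0.061893 bar

0.061893 bar


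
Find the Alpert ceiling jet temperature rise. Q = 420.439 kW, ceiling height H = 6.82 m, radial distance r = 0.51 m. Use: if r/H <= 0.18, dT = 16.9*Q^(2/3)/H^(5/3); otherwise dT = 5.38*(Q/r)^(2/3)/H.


r/H = 0.51 / 6.82 = 0.074780
r/H <= 0.18, so dT = 16.9*Q^(2/3)/H^(5/3)
Q^(2/3) = 56.122
H^(5/3) = 24.527
dT = 16.9 * 56.122 / 24.527 = 38.671 K

38.671 K
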